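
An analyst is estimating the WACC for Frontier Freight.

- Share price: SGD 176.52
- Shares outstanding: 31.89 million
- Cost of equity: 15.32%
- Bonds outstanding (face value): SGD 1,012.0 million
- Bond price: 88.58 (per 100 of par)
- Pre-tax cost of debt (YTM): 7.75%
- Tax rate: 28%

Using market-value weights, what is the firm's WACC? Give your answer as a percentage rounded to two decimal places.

13.98%

Market value of equity E = 176.52 × 31.89m = 5629.2228m. Market value of debt D = 1012m × 88.58/100 = 896.4296m.
Total capital V = 5629.2228 + 896.4296 = 6525.6524.
Equity: weight = 5629.2228/6525.6524 = 0.8626; cost = 15.32%.
Bonds outstanding: weight = 896.4296/6525.6524 = 0.1374; after-tax cost = 7.75% × (1 − 28%) = 5.5800%.
WACC = 0.8626 × 15.3200% + 0.1374 × 5.5800% = 13.9820%.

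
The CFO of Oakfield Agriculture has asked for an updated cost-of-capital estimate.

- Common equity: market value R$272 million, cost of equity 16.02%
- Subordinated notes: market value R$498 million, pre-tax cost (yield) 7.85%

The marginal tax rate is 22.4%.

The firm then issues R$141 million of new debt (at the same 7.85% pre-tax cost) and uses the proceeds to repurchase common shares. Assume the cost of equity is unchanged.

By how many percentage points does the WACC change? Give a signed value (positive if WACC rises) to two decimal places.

-1.82 pp

Current WACC:
Total capital V = 272 + 498 = 770.
Equity: weight = 272/770 = 0.3532; cost = 16.02%.
Subordinated notes: weight = 498/770 = 0.6468; after-tax cost = 7.85% × (1 − 22.4%) = 6.0916%.
WACC = 0.3532 × 16.0200% + 0.6468 × 6.0916% = 9.5988%.
After the change:
Total capital V = 131 + 639 = 770.
Equity: weight = 131/770 = 0.1701; cost = 16.02%.
Subordinated notes: weight = 639/770 = 0.8299; after-tax cost = 7.85% × (1 − 22.4%) = 6.0916%.
WACC = 0.1701 × 16.0200% + 0.8299 × 6.0916% = 7.7807%.
Change in WACC = 7.7807% − 9.5988% = -1.8181 pp.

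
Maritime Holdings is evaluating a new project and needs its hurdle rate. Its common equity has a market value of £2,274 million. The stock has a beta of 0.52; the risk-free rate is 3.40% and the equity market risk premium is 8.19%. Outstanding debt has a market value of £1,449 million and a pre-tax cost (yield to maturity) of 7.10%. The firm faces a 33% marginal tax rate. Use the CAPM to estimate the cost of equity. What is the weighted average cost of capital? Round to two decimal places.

Cost of equity via CAPM: Re = 3.4% + 0.52 × 8.19% = 7.6588%.
Total capital V = 2274 + 1449 = 3723.
Equity: weight = 2274/3723 = 0.6108; cost = 7.6588%.
Debt: weight = 1449/3723 = 0.3892; after-tax cost = 7.1% × (1 − 33%) = 4.7570%.
WACC = 0.6108 × 7.6588% + 0.3892 × 4.7570% = 6.5294%.

6.53%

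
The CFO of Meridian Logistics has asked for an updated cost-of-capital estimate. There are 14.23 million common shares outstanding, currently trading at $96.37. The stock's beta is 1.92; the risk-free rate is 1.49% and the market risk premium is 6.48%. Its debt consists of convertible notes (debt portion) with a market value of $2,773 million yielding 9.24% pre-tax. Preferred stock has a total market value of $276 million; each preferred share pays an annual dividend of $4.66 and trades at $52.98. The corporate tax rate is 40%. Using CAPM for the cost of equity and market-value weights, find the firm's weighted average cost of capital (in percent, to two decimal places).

Cost of equity via CAPM: Re = 1.49% + 1.92 × 6.48% = 13.9316%.
Cost of preferred: Rp = 4.66 / 52.98 = 8.7958%.
Market value of equity E = 96.37 × 14.23m = 1371.3451m.
Total capital V = 1371.3451 + 276 + 2773 = 4420.3451.
Equity: weight = 1371.3451/4420.3451 = 0.3102; cost = 13.9316%.
Preferred: weight = 276/4420.3451 = 0.0624; cost = 8.7958%.
Convertible notes (debt portion): weight = 2773/4420.3451 = 0.6273; after-tax cost = 9.24% × (1 − 40%) = 5.5440%.
WACC = 0.3102 × 13.9316% + 0.0624 × 8.7958% + 0.6273 × 5.5440% = 8.3492%.

8.35%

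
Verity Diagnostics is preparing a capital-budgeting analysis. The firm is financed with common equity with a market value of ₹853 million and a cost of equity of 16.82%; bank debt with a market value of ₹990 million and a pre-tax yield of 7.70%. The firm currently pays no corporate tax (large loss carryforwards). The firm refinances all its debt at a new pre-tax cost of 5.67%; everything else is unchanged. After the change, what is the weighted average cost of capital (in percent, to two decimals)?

10.83%

After the change:
Total capital V = 853 + 990 = 1843.
Equity: weight = 853/1843 = 0.4628; cost = 16.82%.
Bank debt: weight = 990/1843 = 0.5372; after-tax cost = 5.67% × (1 − 0%) = 5.6700%.
WACC = 0.4628 × 16.8200% + 0.5372 × 5.6700% = 10.8306%.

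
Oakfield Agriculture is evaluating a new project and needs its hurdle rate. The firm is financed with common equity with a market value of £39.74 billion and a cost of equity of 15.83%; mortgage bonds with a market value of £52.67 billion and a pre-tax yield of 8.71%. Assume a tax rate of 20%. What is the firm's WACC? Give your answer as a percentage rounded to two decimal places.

Total capital V = 39.74 + 52.67 = 92.41.
Equity: weight = 39.74/92.41 = 0.4300; cost = 15.83%.
Mortgage bonds: weight = 52.67/92.41 = 0.5700; after-tax cost = 8.71% × (1 − 20%) = 6.9680%.
WACC = 0.4300 × 15.8300% + 0.5700 × 6.9680% = 10.7790%.

10.78%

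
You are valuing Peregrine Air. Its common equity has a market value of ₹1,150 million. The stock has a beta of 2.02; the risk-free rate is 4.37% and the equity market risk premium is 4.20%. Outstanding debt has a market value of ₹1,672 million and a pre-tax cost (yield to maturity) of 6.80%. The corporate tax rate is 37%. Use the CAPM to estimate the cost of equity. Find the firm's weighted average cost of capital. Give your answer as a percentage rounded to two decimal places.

Cost of equity via CAPM: Re = 4.37% + 2.02 × 4.2% = 12.8540%.
Total capital V = 1150 + 1672 = 2822.
Equity: weight = 1150/2822 = 0.4075; cost = 12.854%.
Debt: weight = 1672/2822 = 0.5925; after-tax cost = 6.8% × (1 − 37%) = 4.2840%.
WACC = 0.4075 × 12.8540% + 0.5925 × 4.2840% = 7.7764%.

7.78%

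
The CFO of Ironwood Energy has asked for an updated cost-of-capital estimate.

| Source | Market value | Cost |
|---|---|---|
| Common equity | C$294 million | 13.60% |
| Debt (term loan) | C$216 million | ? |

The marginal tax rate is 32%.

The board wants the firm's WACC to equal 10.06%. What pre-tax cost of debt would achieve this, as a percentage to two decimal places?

7.71%

Total capital V = 294 + 216 = 510.
Equity weight = 294/510 = 0.5765.
Term loan weight = 216/510 = 0.4235.
Equity contribution = 0.5765 × 13.6% = 7.8400%.
Remaining for debt = 10.06% − 7.8400% = 2.2200%.
Rd × (1 − 32%) × 0.4235 = 2.2200%  ⇒  Rd = 7.7083%.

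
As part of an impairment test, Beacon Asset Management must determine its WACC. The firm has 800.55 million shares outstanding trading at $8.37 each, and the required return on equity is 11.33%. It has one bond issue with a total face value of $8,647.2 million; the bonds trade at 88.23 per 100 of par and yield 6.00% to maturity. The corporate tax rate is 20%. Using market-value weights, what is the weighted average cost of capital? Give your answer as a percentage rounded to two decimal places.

7.85%

Market value of equity E = 8.37 × 800.55m = 6700.6035m. Market value of debt D = 8647.2m × 88.23/100 = 7629.42456m.
Total capital V = 6700.6035 + 7629.42456 = 14330.02806.
Equity: weight = 6700.6035/14330.02806 = 0.4676; cost = 11.33%.
Bonds outstanding: weight = 7629.42456/14330.02806 = 0.5324; after-tax cost = 6% × (1 − 20%) = 4.8000%.
WACC = 0.4676 × 11.3300% + 0.5324 × 4.8000% = 7.8534%.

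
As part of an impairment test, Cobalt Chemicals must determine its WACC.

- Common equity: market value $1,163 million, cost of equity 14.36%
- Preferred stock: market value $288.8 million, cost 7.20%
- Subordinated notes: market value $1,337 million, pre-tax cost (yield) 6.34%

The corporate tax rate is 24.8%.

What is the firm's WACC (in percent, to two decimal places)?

Total capital V = 1163 + 288.8 + 1337 = 2788.8.
Equity: weight = 1163/2788.8 = 0.4170; cost = 14.36%.
Preferred: weight = 288.8/2788.8 = 0.1036; cost = 7.2%.
Subordinated notes: weight = 1337/2788.8 = 0.4794; after-tax cost = 6.34% × (1 − 24.8%) = 4.7677%.
WACC = 0.4170 × 14.3600% + 0.1036 × 7.2000% + 0.4794 × 4.7677% = 9.0198%.

9.02%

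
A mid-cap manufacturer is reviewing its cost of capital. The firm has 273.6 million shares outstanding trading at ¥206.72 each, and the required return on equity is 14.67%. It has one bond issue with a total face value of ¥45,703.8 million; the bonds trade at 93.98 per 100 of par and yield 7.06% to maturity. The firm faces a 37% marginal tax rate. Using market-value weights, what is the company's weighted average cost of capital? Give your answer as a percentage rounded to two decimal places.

Market value of equity E = 206.72 × 273.6m = 56558.592m. Market value of debt D = 45703.8m × 93.98/100 = 42952.43124m.
Total capital V = 56558.592 + 42952.43124 = 99511.02324.
Equity: weight = 56558.592/99511.02324 = 0.5684; cost = 14.67%.
Bonds outstanding: weight = 42952.43124/99511.02324 = 0.4316; after-tax cost = 7.06% × (1 − 37%) = 4.4478%.
WACC = 0.5684 × 14.6700% + 0.4316 × 4.4478% = 10.2577%.

10.26%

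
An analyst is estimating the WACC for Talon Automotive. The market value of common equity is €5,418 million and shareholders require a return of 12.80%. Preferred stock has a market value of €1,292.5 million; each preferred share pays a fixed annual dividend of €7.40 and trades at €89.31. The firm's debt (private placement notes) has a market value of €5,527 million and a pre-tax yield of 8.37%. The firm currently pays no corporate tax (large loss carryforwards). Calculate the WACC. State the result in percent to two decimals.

10.32%

Cost of preferred: Rp = 7.4 / 89.31 = 8.2857%.
Total capital V = 5418 + 1292.5 + 5527 = 12237.5.
Equity: weight = 5418/12237.5 = 0.4427; cost = 12.8%.
Preferred: weight = 1292.5/12237.5 = 0.1056; cost = 8.2857%.
Private placement notes: weight = 5527/12237.5 = 0.4516; after-tax cost = 8.37% × (1 − 0%) = 8.3700%.
WACC = 0.4427 × 12.8000% + 0.1056 × 8.2857% + 0.4516 × 8.3700% = 10.3224%.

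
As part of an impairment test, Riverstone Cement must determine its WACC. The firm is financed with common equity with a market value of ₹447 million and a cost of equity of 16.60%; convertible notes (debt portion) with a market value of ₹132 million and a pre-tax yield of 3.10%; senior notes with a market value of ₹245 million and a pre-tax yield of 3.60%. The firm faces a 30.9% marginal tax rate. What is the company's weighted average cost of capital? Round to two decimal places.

Total capital V = 447 + 132 + 245 = 824.
Equity: weight = 447/824 = 0.5425; cost = 16.6%.
Convertible notes (debt portion): weight = 132/824 = 0.1602; after-tax cost = 3.1% × (1 − 30.9%) = 2.1421%.
Senior notes: weight = 245/824 = 0.2973; after-tax cost = 3.6% × (1 − 30.9%) = 2.4876%.
WACC = 0.5425 × 16.6000% + 0.1602 × 2.1421% + 0.2973 × 2.4876% = 10.0879%.

10.09%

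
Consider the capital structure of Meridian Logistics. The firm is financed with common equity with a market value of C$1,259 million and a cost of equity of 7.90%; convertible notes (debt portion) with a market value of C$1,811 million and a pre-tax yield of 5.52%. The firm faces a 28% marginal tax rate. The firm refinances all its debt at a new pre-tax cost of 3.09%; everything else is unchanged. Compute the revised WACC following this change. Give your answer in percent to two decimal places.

After the change:
Total capital V = 1259 + 1811 = 3070.
Equity: weight = 1259/3070 = 0.4101; cost = 7.9%.
Convertible notes (debt portion): weight = 1811/3070 = 0.5899; after-tax cost = 3.09% × (1 − 28%) = 2.2248%.
WACC = 0.4101 × 7.9000% + 0.5899 × 2.2248% = 4.5522%.

4.55%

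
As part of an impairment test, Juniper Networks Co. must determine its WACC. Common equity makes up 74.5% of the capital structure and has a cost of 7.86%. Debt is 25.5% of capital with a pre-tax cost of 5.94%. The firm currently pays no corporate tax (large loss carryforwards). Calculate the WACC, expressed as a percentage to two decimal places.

7.37%

After-tax cost of debt = 5.94% × (1 − 0%) = 5.9400%.
WACC = 0.745 × 7.8600% + 0.255 × 5.9400% = 7.3704%.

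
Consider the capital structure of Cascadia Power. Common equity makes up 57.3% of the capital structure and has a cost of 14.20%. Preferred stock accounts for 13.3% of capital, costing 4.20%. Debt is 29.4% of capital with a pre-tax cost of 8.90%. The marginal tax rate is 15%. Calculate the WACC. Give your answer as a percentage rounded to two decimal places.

10.92%

After-tax cost of debt = 8.9% × (1 − 15%) = 7.5650%.
WACC = 0.573 × 14.2000% + 0.133 × 4.2000% + 0.294 × 7.5650% = 10.9193%.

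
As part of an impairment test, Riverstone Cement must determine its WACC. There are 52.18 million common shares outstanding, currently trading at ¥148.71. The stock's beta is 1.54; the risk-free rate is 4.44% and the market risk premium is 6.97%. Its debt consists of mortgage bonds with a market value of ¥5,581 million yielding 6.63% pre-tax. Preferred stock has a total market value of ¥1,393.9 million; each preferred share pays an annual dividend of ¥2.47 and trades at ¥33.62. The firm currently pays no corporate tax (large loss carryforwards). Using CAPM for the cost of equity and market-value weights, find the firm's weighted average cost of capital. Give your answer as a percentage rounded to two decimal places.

11.20%

Cost of equity via CAPM: Re = 4.44% + 1.54 × 6.97% = 15.1738%.
Cost of preferred: Rp = 2.47 / 33.62 = 7.3468%.
Market value of equity E = 148.71 × 52.18m = 7759.6878m.
Total capital V = 7759.6878 + 1393.9 + 5581 = 14734.5878.
Equity: weight = 7759.6878/14734.5878 = 0.5266; cost = 15.1738%.
Preferred: weight = 1393.9/14734.5878 = 0.0946; cost = 7.3468%.
Mortgage bonds: weight = 5581/14734.5878 = 0.3788; after-tax cost = 6.63% × (1 − 0%) = 6.6300%.
WACC = 0.5266 × 15.1738% + 0.0946 × 7.3468% + 0.3788 × 6.6300% = 11.1972%.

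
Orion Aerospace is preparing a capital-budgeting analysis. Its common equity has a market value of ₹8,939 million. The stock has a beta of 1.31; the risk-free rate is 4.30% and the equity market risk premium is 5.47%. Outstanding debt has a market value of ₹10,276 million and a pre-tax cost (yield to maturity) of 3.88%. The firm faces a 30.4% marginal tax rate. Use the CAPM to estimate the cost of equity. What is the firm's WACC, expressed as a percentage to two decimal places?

6.78%

Cost of equity via CAPM: Re = 4.3% + 1.31 × 5.47% = 11.4657%.
Total capital V = 8939 + 10276 = 19215.
Equity: weight = 8939/19215 = 0.4652; cost = 11.4657%.
Debt: weight = 10276/19215 = 0.5348; after-tax cost = 3.88% × (1 − 30.4%) = 2.7005%.
WACC = 0.4652 × 11.4657% + 0.5348 × 2.7005% = 6.7781%.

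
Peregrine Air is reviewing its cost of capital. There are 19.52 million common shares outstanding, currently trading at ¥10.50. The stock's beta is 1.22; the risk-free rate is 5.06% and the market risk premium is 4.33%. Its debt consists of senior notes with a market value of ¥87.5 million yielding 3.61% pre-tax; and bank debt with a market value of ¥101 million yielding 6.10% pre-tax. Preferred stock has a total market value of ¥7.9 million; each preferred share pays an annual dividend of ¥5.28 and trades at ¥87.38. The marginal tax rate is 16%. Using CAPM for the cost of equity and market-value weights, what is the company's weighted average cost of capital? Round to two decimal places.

Cost of equity via CAPM: Re = 5.06% + 1.22 × 4.33% = 10.3426%.
Cost of preferred: Rp = 5.28 / 87.38 = 6.0426%.
Market value of equity E = 10.5 × 19.52m = 204.96m.
Total capital V = 204.96 + 7.9 + 87.5 + 101 = 401.36.
Equity: weight = 204.96/401.36 = 0.5107; cost = 10.3426%.
Preferred: weight = 7.9/401.36 = 0.0197; cost = 6.0426%.
Senior notes: weight = 87.5/401.36 = 0.2180; after-tax cost = 3.61% × (1 − 16%) = 3.0324%.
Bank debt: weight = 101/401.36 = 0.2516; after-tax cost = 6.1% × (1 − 16%) = 5.1240%.
WACC = 0.5107 × 10.3426% + 0.0197 × 6.0426% + 0.2180 × 3.0324% + 0.2516 × 5.1240% = 7.3510%.

7.35%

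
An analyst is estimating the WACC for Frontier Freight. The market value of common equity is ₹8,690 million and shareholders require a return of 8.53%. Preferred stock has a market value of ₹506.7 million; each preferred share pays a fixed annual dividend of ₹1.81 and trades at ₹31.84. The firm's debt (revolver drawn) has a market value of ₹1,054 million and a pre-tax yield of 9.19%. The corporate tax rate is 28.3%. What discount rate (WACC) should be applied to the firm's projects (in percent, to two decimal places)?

Cost of preferred: Rp = 1.81 / 31.84 = 5.6847%.
Total capital V = 8690 + 506.7 + 1054 = 10250.7.
Equity: weight = 8690/10250.7 = 0.8477; cost = 8.53%.
Preferred: weight = 506.7/10250.7 = 0.0494; cost = 5.6847%.
Revolver drawn: weight = 1054/10250.7 = 0.1028; after-tax cost = 9.19% × (1 − 28.3%) = 6.5892%.
WACC = 0.8477 × 8.5300% + 0.0494 × 5.6847% + 0.1028 × 6.5892% = 8.1898%.

8.19%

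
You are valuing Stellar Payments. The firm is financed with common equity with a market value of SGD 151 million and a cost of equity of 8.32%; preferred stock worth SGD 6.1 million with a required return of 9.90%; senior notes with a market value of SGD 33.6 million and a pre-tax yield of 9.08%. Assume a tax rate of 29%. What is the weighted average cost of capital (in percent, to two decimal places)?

Total capital V = 151 + 6.1 + 33.6 = 190.7.
Equity: weight = 151/190.7 = 0.7918; cost = 8.32%.
Preferred: weight = 6.1/190.7 = 0.0320; cost = 9.9%.
Senior notes: weight = 33.6/190.7 = 0.1762; after-tax cost = 9.08% × (1 − 29%) = 6.4468%.
WACC = 0.7918 × 8.3200% + 0.0320 × 9.9000% + 0.1762 × 6.4468% = 8.0405%.

8.04%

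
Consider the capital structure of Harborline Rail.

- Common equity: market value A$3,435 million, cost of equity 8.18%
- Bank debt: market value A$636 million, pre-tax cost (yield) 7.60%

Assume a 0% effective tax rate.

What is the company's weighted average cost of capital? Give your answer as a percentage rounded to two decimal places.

8.09%

Total capital V = 3435 + 636 = 4071.
Equity: weight = 3435/4071 = 0.8438; cost = 8.18%.
Bank debt: weight = 636/4071 = 0.1562; after-tax cost = 7.6% × (1 − 0%) = 7.6000%.
WACC = 0.8438 × 8.1800% + 0.1562 × 7.6000% = 8.0894%.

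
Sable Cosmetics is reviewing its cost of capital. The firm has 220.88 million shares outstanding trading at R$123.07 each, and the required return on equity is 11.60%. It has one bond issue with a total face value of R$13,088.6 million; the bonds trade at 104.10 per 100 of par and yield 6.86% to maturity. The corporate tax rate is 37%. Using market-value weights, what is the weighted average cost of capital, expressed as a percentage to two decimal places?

Market value of equity E = 123.07 × 220.88m = 27183.7016m. Market value of debt D = 13088.6m × 104.1/100 = 13625.2326m.
Total capital V = 27183.7016 + 13625.2326 = 40808.9342.
Equity: weight = 27183.7016/40808.9342 = 0.6661; cost = 11.6%.
Bonds outstanding: weight = 13625.2326/40808.9342 = 0.3339; after-tax cost = 6.86% × (1 − 37%) = 4.3218%.
WACC = 0.6661 × 11.6000% + 0.3339 × 4.3218% = 9.1700%.

9.17%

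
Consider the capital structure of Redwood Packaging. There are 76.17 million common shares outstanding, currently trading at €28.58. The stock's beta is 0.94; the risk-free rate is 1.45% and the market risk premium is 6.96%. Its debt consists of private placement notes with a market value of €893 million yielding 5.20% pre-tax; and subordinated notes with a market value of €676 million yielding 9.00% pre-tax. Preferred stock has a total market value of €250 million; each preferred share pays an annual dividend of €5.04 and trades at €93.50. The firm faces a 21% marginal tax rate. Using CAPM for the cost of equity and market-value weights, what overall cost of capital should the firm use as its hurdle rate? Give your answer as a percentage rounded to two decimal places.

Cost of equity via CAPM: Re = 1.45% + 0.94 × 6.96% = 7.9924%.
Cost of preferred: Rp = 5.04 / 93.5 = 5.3904%.
Market value of equity E = 28.58 × 76.17m = 2176.9386m.
Total capital V = 2176.9386 + 250 + 893 + 676 = 3995.9386.
Equity: weight = 2176.9386/3995.9386 = 0.5448; cost = 7.9924%.
Preferred: weight = 250/3995.9386 = 0.0626; cost = 5.3904%.
Private placement notes: weight = 893/3995.9386 = 0.2235; after-tax cost = 5.2% × (1 − 21%) = 4.1080%.
Subordinated notes: weight = 676/3995.9386 = 0.1692; after-tax cost = 9% × (1 − 21%) = 7.1100%.
WACC = 0.5448 × 7.9924% + 0.0626 × 5.3904% + 0.2235 × 4.1080% + 0.1692 × 7.1100% = 6.8123%.

6.81%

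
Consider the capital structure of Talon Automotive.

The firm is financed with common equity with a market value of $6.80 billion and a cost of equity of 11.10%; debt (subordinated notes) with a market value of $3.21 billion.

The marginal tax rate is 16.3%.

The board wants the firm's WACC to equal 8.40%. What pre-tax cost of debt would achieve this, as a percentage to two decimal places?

Total capital V = 6.8 + 3.21 = 10.01.
Equity weight = 6.8/10.01 = 0.6793.
Subordinated notes weight = 3.21/10.01 = 0.3207.
Equity contribution = 0.6793 × 11.1% = 7.5405%.
Remaining for debt = 8.4% − 7.5405% = 0.8595%.
Rd × (1 − 16.3%) × 0.3207 = 0.8595%  ⇒  Rd = 3.2024%.

3.20%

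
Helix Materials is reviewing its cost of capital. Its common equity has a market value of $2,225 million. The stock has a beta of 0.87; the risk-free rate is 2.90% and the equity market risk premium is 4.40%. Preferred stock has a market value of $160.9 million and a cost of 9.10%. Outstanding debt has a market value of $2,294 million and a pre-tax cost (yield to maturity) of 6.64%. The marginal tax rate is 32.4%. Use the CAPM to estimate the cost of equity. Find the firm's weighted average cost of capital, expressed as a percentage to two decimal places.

Cost of equity via CAPM: Re = 2.9% + 0.87 × 4.4% = 6.7280%.
Total capital V = 2225 + 160.9 + 2294 = 4679.9.
Equity: weight = 2225/4679.9 = 0.4754; cost = 6.728%.
Preferred: weight = 160.9/4679.9 = 0.0344; cost = 9.1%.
Debt: weight = 2294/4679.9 = 0.4902; after-tax cost = 6.64% × (1 − 32.4%) = 4.4886%.
WACC = 0.4754 × 6.7280% + 0.0344 × 9.1000% + 0.4902 × 4.4886% = 5.7119%.

5.71%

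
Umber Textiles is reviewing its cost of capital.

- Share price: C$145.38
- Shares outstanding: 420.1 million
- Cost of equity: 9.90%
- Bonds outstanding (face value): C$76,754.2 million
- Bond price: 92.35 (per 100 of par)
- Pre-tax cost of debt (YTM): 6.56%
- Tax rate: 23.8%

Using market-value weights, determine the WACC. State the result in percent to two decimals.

7.27%

Market value of equity E = 145.38 × 420.1m = 61074.138m. Market value of debt D = 76754.2m × 92.35/100 = 70882.5037m.
Total capital V = 61074.138 + 70882.5037 = 131956.6417.
Equity: weight = 61074.138/131956.6417 = 0.4628; cost = 9.9%.
Bonds outstanding: weight = 70882.5037/131956.6417 = 0.5372; after-tax cost = 6.56% × (1 − 23.8%) = 4.9987%.
WACC = 0.4628 × 9.9000% + 0.5372 × 4.9987% = 7.2672%.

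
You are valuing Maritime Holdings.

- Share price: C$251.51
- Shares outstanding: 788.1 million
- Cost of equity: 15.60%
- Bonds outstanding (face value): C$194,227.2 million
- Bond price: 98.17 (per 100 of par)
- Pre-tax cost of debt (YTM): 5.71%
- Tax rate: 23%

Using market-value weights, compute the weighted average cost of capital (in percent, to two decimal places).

Market value of equity E = 251.51 × 788.1m = 198215.031m. Market value of debt D = 194227.2m × 98.17/100 = 190672.84224m.
Total capital V = 198215.031 + 190672.84224 = 388887.87324.
Equity: weight = 198215.031/388887.87324 = 0.5097; cost = 15.6%.
Bonds outstanding: weight = 190672.84224/388887.87324 = 0.4903; after-tax cost = 5.71% × (1 − 23%) = 4.3967%.
WACC = 0.5097 × 15.6000% + 0.4903 × 4.3967% = 10.1070%.

10.11%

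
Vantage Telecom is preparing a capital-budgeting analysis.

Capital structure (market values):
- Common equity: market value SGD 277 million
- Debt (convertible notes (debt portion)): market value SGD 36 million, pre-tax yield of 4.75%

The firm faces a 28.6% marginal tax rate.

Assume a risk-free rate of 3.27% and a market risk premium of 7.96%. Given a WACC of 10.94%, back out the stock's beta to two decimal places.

Total capital V = 277 + 36 = 313.
Equity weight = 277/313 = 0.8850.
Convertible notes (debt portion) weight = 36/313 = 0.1150.
Debt contribution = 0.1150 × 4.75% × (1 − 28.6%) = 0.3901%.
Required equity contribution = 10.94% − 0.3901% = 10.5499%  ⇒  Re = 11.9210%.
CAPM: 11.9210% = 3.27% + β × 7.96%  ⇒  β = 1.0868.

1.09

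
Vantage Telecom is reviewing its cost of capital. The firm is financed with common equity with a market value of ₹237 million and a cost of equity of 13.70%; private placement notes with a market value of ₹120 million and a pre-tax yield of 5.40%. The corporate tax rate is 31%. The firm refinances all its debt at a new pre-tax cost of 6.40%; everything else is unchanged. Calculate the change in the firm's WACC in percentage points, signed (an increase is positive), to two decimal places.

Current WACC:
Total capital V = 237 + 120 = 357.
Equity: weight = 237/357 = 0.6639; cost = 13.7%.
Private placement notes: weight = 120/357 = 0.3361; after-tax cost = 5.4% × (1 − 31%) = 3.7260%.
WACC = 0.6639 × 13.7000% + 0.3361 × 3.7260% = 10.3474%.
After the change:
Total capital V = 237 + 120 = 357.
Equity: weight = 237/357 = 0.6639; cost = 13.7%.
Private placement notes: weight = 120/357 = 0.3361; after-tax cost = 6.4% × (1 − 31%) = 4.4160%.
WACC = 0.6639 × 13.7000% + 0.3361 × 4.4160% = 10.5793%.
Change in WACC = 10.5793% − 10.3474% = 0.2319 pp.

+0.23 pp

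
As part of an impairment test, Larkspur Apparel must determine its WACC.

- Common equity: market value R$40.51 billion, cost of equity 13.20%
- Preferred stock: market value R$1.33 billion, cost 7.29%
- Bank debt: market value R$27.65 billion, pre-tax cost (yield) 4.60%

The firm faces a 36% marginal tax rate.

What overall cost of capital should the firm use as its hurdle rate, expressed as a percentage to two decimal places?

9.01%

Total capital V = 40.51 + 1.33 + 27.65 = 69.49.
Equity: weight = 40.51/69.49 = 0.5830; cost = 13.2%.
Preferred: weight = 1.33/69.49 = 0.0191; cost = 7.29%.
Bank debt: weight = 27.65/69.49 = 0.3979; after-tax cost = 4.6% × (1 − 36%) = 2.9440%.
WACC = 0.5830 × 13.2000% + 0.0191 × 7.2900% + 0.3979 × 2.9440% = 9.0060%.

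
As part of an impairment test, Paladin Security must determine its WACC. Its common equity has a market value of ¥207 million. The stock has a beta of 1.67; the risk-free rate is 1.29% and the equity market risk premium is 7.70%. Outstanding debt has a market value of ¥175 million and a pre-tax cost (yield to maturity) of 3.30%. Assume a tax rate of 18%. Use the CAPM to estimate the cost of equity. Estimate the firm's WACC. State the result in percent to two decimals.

8.91%

Cost of equity via CAPM: Re = 1.29% + 1.67 × 7.7% = 14.1490%.
Total capital V = 207 + 175 = 382.
Equity: weight = 207/382 = 0.5419; cost = 14.149%.
Debt: weight = 175/382 = 0.4581; after-tax cost = 3.3% × (1 − 18%) = 2.7060%.
WACC = 0.5419 × 14.1490% + 0.4581 × 2.7060% = 8.9068%.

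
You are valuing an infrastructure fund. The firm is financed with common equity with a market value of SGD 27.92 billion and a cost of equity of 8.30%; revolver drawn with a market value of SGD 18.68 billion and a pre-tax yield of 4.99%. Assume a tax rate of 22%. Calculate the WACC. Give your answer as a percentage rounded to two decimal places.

6.53%

Total capital V = 27.92 + 18.68 = 46.6.
Equity: weight = 27.92/46.6 = 0.5991; cost = 8.3%.
Revolver drawn: weight = 18.68/46.6 = 0.4009; after-tax cost = 4.99% × (1 − 22%) = 3.8922%.
WACC = 0.5991 × 8.3000% + 0.4009 × 3.8922% = 6.5331%.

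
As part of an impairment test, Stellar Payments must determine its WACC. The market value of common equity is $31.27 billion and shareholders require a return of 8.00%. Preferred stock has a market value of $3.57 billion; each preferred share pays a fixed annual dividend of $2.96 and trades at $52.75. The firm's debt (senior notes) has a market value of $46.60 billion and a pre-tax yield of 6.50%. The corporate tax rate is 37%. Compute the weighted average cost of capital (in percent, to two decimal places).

Cost of preferred: Rp = 2.96 / 52.75 = 5.6114%.
Total capital V = 31.27 + 3.57 + 46.6 = 81.44.
Equity: weight = 31.27/81.44 = 0.3840; cost = 8%.
Preferred: weight = 3.57/81.44 = 0.0438; cost = 5.6114%.
Senior notes: weight = 46.6/81.44 = 0.5722; after-tax cost = 6.5% × (1 − 37%) = 4.0950%.
WACC = 0.3840 × 8.0000% + 0.0438 × 5.6114% + 0.5722 × 4.0950% = 5.6609%.

5.66%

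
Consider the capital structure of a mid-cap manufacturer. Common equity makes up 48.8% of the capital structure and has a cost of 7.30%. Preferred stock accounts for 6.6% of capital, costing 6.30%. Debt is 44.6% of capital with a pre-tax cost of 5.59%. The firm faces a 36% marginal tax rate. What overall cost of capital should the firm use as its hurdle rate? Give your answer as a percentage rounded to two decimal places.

After-tax cost of debt = 5.59% × (1 − 36%) = 3.5776%.
WACC = 0.488 × 7.3000% + 0.066 × 6.3000% + 0.446 × 3.5776% = 5.5738%.

5.57%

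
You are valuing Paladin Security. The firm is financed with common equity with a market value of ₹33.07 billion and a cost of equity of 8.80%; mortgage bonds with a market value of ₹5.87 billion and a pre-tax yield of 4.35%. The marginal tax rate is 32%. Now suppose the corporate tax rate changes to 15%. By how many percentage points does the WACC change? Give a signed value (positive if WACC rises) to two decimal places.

+0.11 pp

Current WACC:
Total capital V = 33.07 + 5.87 = 38.94.
Equity: weight = 33.07/38.94 = 0.8493; cost = 8.8%.
Mortgage bonds: weight = 5.87/38.94 = 0.1507; after-tax cost = 4.35% × (1 − 32%) = 2.9580%.
WACC = 0.8493 × 8.8000% + 0.1507 × 2.9580% = 7.9193%.
After the change:
Total capital V = 33.07 + 5.87 = 38.94.
Equity: weight = 33.07/38.94 = 0.8493; cost = 8.8%.
Mortgage bonds: weight = 5.87/38.94 = 0.1507; after-tax cost = 4.35% × (1 − 15%) = 3.6975%.
WACC = 0.8493 × 8.8000% + 0.1507 × 3.6975% = 8.0308%.
Change in WACC = 8.0308% − 7.9193% = 0.1115 pp.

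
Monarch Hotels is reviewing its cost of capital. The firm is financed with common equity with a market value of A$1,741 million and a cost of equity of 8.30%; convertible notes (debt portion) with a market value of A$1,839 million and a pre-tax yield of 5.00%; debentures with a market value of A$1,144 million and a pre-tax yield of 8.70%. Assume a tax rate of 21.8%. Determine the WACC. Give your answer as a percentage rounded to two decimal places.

6.23%

Total capital V = 1741 + 1839 + 1144 = 4724.
Equity: weight = 1741/4724 = 0.3685; cost = 8.3%.
Convertible notes (debt portion): weight = 1839/4724 = 0.3893; after-tax cost = 5% × (1 − 21.8%) = 3.9100%.
Debentures: weight = 1144/4724 = 0.2422; after-tax cost = 8.7% × (1 − 21.8%) = 6.8034%.
WACC = 0.3685 × 8.3000% + 0.3893 × 3.9100% + 0.2422 × 6.8034% = 6.2286%.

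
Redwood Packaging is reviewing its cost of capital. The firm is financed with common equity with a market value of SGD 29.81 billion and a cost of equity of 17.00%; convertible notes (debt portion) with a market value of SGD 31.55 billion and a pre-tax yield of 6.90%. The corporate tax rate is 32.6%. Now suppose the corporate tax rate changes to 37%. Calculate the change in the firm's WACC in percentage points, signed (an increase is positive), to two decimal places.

-0.16 pp

Current WACC:
Total capital V = 29.81 + 31.55 = 61.36.
Equity: weight = 29.81/61.36 = 0.4858; cost = 17%.
Convertible notes (debt portion): weight = 31.55/61.36 = 0.5142; after-tax cost = 6.9% × (1 − 32.6%) = 4.6506%.
WACC = 0.4858 × 17.0000% + 0.5142 × 4.6506% = 10.6502%.
After the change:
Total capital V = 29.81 + 31.55 = 61.36.
Equity: weight = 29.81/61.36 = 0.4858; cost = 17%.
Convertible notes (debt portion): weight = 31.55/61.36 = 0.5142; after-tax cost = 6.9% × (1 − 37%) = 4.3470%.
WACC = 0.4858 × 17.0000% + 0.5142 × 4.3470% = 10.4941%.
Change in WACC = 10.4941% − 10.6502% = -0.1561 pp.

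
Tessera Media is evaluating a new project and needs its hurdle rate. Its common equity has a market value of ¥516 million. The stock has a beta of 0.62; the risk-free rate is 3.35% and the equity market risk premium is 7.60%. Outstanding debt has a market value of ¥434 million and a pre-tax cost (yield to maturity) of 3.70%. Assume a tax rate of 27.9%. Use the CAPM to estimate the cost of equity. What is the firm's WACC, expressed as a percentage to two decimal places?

Cost of equity via CAPM: Re = 3.35% + 0.62 × 7.6% = 8.0620%.
Total capital V = 516 + 434 = 950.
Equity: weight = 516/950 = 0.5432; cost = 8.062%.
Debt: weight = 434/950 = 0.4568; after-tax cost = 3.7% × (1 − 27.9%) = 2.6677%.
WACC = 0.5432 × 8.0620% + 0.4568 × 2.6677% = 5.5977%.

5.60%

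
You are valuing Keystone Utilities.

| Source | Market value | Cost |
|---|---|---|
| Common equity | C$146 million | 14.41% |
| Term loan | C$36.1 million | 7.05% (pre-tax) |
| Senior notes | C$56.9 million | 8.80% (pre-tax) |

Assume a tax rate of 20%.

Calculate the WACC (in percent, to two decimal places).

11.33%

Total capital V = 146 + 36.1 + 56.9 = 239.
Equity: weight = 146/239 = 0.6109; cost = 14.41%.
Term loan: weight = 36.1/239 = 0.1510; after-tax cost = 7.05% × (1 − 20%) = 5.6400%.
Senior notes: weight = 56.9/239 = 0.2381; after-tax cost = 8.8% × (1 − 20%) = 7.0400%.
WACC = 0.6109 × 14.4100% + 0.1510 × 5.6400% + 0.2381 × 7.0400% = 11.3307%.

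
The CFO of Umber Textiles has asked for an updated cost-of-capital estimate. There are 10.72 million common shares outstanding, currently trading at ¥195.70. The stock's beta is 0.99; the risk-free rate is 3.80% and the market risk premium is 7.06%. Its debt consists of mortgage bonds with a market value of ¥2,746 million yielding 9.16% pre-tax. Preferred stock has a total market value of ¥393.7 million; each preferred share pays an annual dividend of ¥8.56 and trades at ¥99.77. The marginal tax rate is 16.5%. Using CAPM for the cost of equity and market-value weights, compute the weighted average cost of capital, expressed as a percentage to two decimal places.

8.98%

Cost of equity via CAPM: Re = 3.8% + 0.99 × 7.06% = 10.7894%.
Cost of preferred: Rp = 8.56 / 99.77 = 8.5797%.
Market value of equity E = 195.7 × 10.72m = 2097.904m.
Total capital V = 2097.904 + 393.7 + 2746 = 5237.604.
Equity: weight = 2097.904/5237.604 = 0.4005; cost = 10.7894%.
Preferred: weight = 393.7/5237.604 = 0.0752; cost = 8.5797%.
Mortgage bonds: weight = 2746/5237.604 = 0.5243; after-tax cost = 9.16% × (1 − 16.5%) = 7.6486%.
WACC = 0.4005 × 10.7894% + 0.0752 × 8.5797% + 0.5243 × 7.6486% = 8.9766%.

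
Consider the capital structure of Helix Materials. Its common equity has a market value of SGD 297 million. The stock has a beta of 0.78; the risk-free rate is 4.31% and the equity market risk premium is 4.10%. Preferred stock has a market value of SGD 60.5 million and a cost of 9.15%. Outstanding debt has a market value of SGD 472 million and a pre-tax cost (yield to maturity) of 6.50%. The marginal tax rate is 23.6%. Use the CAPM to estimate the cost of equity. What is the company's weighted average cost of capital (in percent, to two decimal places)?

Cost of equity via CAPM: Re = 4.31% + 0.78 × 4.1% = 7.5080%.
Total capital V = 297 + 60.5 + 472 = 829.5.
Equity: weight = 297/829.5 = 0.3580; cost = 7.508%.
Preferred: weight = 60.5/829.5 = 0.0729; cost = 9.15%.
Debt: weight = 472/829.5 = 0.5690; after-tax cost = 6.5% × (1 − 23.6%) = 4.9660%.
WACC = 0.3580 × 7.5080% + 0.0729 × 9.1500% + 0.5690 × 4.9660% = 6.1813%.

6.18%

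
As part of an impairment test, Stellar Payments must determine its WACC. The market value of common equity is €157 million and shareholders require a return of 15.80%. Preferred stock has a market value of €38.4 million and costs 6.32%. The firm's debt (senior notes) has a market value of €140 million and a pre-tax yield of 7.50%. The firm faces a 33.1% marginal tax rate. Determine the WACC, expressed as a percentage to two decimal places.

Total capital V = 157 + 38.4 + 140 = 335.4.
Equity: weight = 157/335.4 = 0.4681; cost = 15.8%.
Preferred: weight = 38.4/335.4 = 0.1145; cost = 6.32%.
Senior notes: weight = 140/335.4 = 0.4174; after-tax cost = 7.5% × (1 − 33.1%) = 5.0175%.
WACC = 0.4681 × 15.8000% + 0.1145 × 6.3200% + 0.4174 × 5.0175% = 10.2139%.

10.21%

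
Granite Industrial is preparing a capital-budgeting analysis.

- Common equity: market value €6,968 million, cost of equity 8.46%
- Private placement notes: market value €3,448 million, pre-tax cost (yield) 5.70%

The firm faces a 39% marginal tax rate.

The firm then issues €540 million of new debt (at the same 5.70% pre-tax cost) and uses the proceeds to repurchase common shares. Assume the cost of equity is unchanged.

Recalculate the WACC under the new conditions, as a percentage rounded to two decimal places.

6.55%

After the change:
Total capital V = 6428 + 3988 = 10416.
Equity: weight = 6428/10416 = 0.6171; cost = 8.46%.
Private placement notes: weight = 3988/10416 = 0.3829; after-tax cost = 5.7% × (1 − 39%) = 3.4770%.
WACC = 0.6171 × 8.4600% + 0.3829 × 3.4770% = 6.5521%.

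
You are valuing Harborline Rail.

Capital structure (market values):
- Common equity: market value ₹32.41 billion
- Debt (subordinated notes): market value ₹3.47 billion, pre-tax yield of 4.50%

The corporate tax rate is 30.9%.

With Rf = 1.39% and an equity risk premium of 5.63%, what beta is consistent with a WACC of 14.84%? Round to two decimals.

2.61

Total capital V = 32.41 + 3.47 = 35.88.
Equity weight = 32.41/35.88 = 0.9033.
Subordinated notes weight = 3.47/35.88 = 0.0967.
Debt contribution = 0.0967 × 4.5% × (1 − 30.9%) = 0.3007%.
Required equity contribution = 14.84% − 0.3007% = 14.5393%  ⇒  Re = 16.0959%.
CAPM: 16.0959% = 1.39% + β × 5.63%  ⇒  β = 2.6121.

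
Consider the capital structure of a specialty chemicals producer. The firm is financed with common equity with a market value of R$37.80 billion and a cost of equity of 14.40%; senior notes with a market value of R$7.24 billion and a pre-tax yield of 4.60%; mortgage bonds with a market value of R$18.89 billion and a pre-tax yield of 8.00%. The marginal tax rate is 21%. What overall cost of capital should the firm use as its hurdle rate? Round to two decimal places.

10.79%

Total capital V = 37.8 + 7.24 + 18.89 = 63.93.
Equity: weight = 37.8/63.93 = 0.5913; cost = 14.4%.
Senior notes: weight = 7.24/63.93 = 0.1132; after-tax cost = 4.6% × (1 − 21%) = 3.6340%.
Mortgage bonds: weight = 18.89/63.93 = 0.2955; after-tax cost = 8% × (1 − 21%) = 6.3200%.
WACC = 0.5913 × 14.4000% + 0.1132 × 3.6340% + 0.2955 × 6.3200% = 10.7933%.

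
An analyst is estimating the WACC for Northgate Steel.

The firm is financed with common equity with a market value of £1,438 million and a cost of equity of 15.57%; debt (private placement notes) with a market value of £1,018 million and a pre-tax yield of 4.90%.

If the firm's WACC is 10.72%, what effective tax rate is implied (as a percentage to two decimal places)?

Total capital V = 1438 + 1018 = 2456.
Equity weight = 1438/2456 = 0.5855.
Private placement notes weight = 1018/2456 = 0.4145.
Equity contribution = 0.5855 × 15.57% = 9.1163%.
Debt contribution must be 10.72% − 9.1163% = 1.6037%.
0.4145 × 4.9% × (1 − T) = 1.6037%  ⇒  (1 − T) = 0.7896.
T = 21.0405%.

21.04%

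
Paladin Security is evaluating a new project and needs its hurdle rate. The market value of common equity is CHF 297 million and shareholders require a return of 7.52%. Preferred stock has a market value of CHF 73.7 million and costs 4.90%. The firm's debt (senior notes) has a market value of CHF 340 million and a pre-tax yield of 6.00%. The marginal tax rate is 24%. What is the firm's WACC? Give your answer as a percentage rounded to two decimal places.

Total capital V = 297 + 73.7 + 340 = 710.7.
Equity: weight = 297/710.7 = 0.4179; cost = 7.52%.
Preferred: weight = 73.7/710.7 = 0.1037; cost = 4.9%.
Senior notes: weight = 340/710.7 = 0.4784; after-tax cost = 6% × (1 − 24%) = 4.5600%.
WACC = 0.4179 × 7.5200% + 0.1037 × 4.9000% + 0.4784 × 4.5600% = 5.8322%.

5.83%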